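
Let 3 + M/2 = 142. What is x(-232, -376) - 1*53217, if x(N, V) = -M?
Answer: -53495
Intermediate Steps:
M = 278 (M = -6 + 2*142 = -6 + 284 = 278)
x(N, V) = -278 (x(N, V) = -1*278 = -278)
x(-232, -376) - 1*53217 = -278 - 1*53217 = -278 - 53217 = -53495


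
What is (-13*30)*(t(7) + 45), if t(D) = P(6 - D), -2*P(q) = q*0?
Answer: -17550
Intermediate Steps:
P(q) = 0 (P(q) = -q*0/2 = -½*0 = 0)
t(D) = 0
(-13*30)*(t(7) + 45) = (-13*30)*(0 + 45) = -390*45 = -17550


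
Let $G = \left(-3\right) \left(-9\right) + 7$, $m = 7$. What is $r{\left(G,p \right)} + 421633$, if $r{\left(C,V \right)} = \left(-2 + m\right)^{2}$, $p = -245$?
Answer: $421658$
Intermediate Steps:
$G = 34$ ($G = 27 + 7 = 34$)
$r{\left(C,V \right)} = 25$ ($r{\left(C,V \right)} = \left(-2 + 7\right)^{2} = 5^{2} = 25$)
$r{\left(G,p \right)} + 421633 = 25 + 421633 = 421658$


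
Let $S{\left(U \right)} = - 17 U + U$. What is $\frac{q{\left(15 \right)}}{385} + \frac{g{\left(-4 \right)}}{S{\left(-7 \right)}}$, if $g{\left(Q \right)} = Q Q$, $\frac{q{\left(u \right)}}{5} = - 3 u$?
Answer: $- \frac{34}{77} \approx -0.44156$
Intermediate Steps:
$S{\left(U \right)} = - 16 U$
$q{\left(u \right)} = - 15 u$ ($q{\left(u \right)} = 5 \left(- 3 u\right) = - 15 u$)
$g{\left(Q \right)} = Q^{2}$
$\frac{q{\left(15 \right)}}{385} + \frac{g{\left(-4 \right)}}{S{\left(-7 \right)}} = \frac{\left(-15\right) 15}{385} + \frac{\left(-4\right)^{2}}{\left(-16\right) \left(-7\right)} = \left(-225\right) \frac{1}{385} + \frac{16}{112} = - \frac{45}{77} + 16 \cdot \frac{1}{112} = - \frac{45}{77} + \frac{1}{7} = - \frac{34}{77}$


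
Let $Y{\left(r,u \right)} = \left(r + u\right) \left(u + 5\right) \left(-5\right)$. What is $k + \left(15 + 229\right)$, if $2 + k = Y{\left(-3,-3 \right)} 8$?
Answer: $722$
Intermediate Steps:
$Y{\left(r,u \right)} = - 5 \left(5 + u\right) \left(r + u\right)$ ($Y{\left(r,u \right)} = \left(r + u\right) \left(5 + u\right) \left(-5\right) = \left(5 + u\right) \left(r + u\right) \left(-5\right) = - 5 \left(5 + u\right) \left(r + u\right)$)
$k = 478$ ($k = -2 + \left(\left(-25\right) \left(-3\right) - -75 - 5 \left(-3\right)^{2} - \left(-15\right) \left(-3\right)\right) 8 = -2 + \left(75 + 75 - 45 - 45\right) 8 = -2 + 60 \cdot 8 = -2 + 480 = 478$)
$k + \left(15 + 229\right) = 478 + \left(15 + 229\right) = 478 + 244 = 722$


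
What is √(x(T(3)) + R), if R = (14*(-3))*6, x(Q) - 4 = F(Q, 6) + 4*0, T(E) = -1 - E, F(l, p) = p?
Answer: 11*I*√2 ≈ 15.556*I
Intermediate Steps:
x(Q) = 10 (x(Q) = 4 + (6 + 4*0) = 4 + (6 + 0) = 4 + 6 = 10)
R = -252 (R = -42*6 = -252)
√(x(T(3)) + R) = √(10 - 252) = √(-242) = 11*I*√2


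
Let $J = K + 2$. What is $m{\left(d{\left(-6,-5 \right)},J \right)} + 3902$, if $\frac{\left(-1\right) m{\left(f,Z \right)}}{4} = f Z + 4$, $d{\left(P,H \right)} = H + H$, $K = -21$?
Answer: $3126$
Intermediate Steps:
$d{\left(P,H \right)} = 2 H$
$J = -19$ ($J = -21 + 2 = -19$)
$m{\left(f,Z \right)} = -16 - 4 Z f$ ($m{\left(f,Z \right)} = - 4 \left(f Z + 4\right) = - 4 \left(Z f + 4\right) = - 4 \left(4 + Z f\right) = -16 - 4 Z f$)
$m{\left(d{\left(-6,-5 \right)},J \right)} + 3902 = \left(-16 - - 76 \cdot 2 \left(-5\right)\right) + 3902 = \left(-16 - \left(-76\right) \left(-10\right)\right) + 3902 = \left(-16 - 760\right) + 3902 = -776 + 3902 = 3126$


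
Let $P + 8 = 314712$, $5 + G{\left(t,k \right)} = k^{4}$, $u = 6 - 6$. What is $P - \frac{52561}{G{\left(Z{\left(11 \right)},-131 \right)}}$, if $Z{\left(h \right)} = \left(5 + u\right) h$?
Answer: $\frac{92680301512303}{294499916} \approx 3.147 \cdot 10^{5}$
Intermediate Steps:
$u = 0$ ($u = 6 - 6 = 0$)
$Z{\left(h \right)} = 5 h$ ($Z{\left(h \right)} = \left(5 + 0\right) h = 5 h$)
$G{\left(t,k \right)} = -5 + k^{4}$
$P = 314704$ ($P = -8 + 314712 = 314704$)
$P - \frac{52561}{G{\left(Z{\left(11 \right)},-131 \right)}} = 314704 - \frac{52561}{-5 + \left(-131\right)^{4}} = 314704 - \frac{52561}{-5 + 294499921} = 314704 - \frac{52561}{294499916} = \frac{92680301512303}{294499916}$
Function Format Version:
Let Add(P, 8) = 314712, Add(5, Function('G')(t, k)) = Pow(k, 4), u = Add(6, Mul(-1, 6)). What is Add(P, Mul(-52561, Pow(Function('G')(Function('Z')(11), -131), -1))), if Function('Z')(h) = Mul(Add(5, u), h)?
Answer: Rational(92680301512303, 294499916) ≈ 3.1470e+5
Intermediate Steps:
u = 0 (u = Add(6, -6) = 0)
Function('Z')(h) = Mul(5, h) (Function('Z')(h) = Mul(Add(5, 0), h) = Mul(5, h))
Function('G')(t, k) = Add(-5, Pow(k, 4))
P = 314704 (P = Add(-8, 314712) = 314704)
Add(P, Mul(-52561, Pow(Function('G')(Function('Z')(11), -131), -1))) = Add(314704, Mul(-52561, Pow(Add(-5, Pow(-131, 4)), -1))) = Add(314704, Mul(-52561, Pow(Add(-5, 294499921), -1))) = Add(314704, Mul(-52561, Pow(294499916, -1))) = Add(314704, Mul(-52561, Rational(1, 294499916))) = Add(314704, Rational(-52561, 294499916)) = Rational(92680301512303, 294499916)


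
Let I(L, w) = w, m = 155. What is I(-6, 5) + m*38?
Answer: 5895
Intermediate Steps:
I(-6, 5) + m*38 = 5 + 155*38 = 5 + 5890 = 5895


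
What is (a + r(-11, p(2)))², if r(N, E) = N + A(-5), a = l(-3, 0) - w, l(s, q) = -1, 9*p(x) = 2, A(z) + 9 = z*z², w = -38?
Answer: 11664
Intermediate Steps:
A(z) = -9 + z³ (A(z) = -9 + z*z² = -9 + z³)
p(x) = 2/9 (p(x) = (⅑)*2 = 2/9)
a = 37 (a = -1 - 1*(-38) = -1 + 38 = 37)
r(N, E) = -134 + N (r(N, E) = N + (-9 + (-5)³) = N + (-9 - 125) = N - 134 = -134 + N)
(a + r(-11, p(2)))² = (37 + (-134 - 11))² = (37 - 145)² = (-108)² = 11664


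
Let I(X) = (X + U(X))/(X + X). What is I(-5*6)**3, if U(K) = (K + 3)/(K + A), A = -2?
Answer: 30080231/262144000 ≈ 0.11475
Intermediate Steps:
U(K) = (3 + K)/(-2 + K) (U(K) = (K + 3)/(K - 2) = (3 + K)/(-2 + K))
I(X) = (X + (3 + X)/(-2 + X))/(2*X) (I(X) = (X + (3 + X)/(-2 + X))/(X + X) = (X + (3 + X)/(-2 + X))/((2*X)) = (X + (3 + X)/(-2 + X))*(1/(2*X)) = (X + (3 + X)/(-2 + X))/(2*X))
I(-5*6)**3 = ((3 + (-5*6)**2 - (-5)*6)/(2*((-5*6))*(-2 - 5*6)))**3 = ((1/2)*(3 + (-30)**2 - 1*(-30))/(-30*(-2 - 30)))**3 = ((1/2)*(-1/30)*(3 + 900 + 30)/(-32))**3 = ((1/2)*(-1/30)*(-1/32)*933)**3 = (311/640)**3 = 30080231/262144000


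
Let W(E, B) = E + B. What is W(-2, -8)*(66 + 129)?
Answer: -1950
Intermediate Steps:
W(E, B) = B + E
W(-2, -8)*(66 + 129) = (-8 - 2)*(66 + 129) = -10*195 = -1950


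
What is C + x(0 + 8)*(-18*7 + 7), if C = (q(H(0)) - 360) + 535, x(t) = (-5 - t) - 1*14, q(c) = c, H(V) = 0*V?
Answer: 3388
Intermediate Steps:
H(V) = 0
x(t) = -19 - t (x(t) = (-5 - t) - 14 = -19 - t)
C = 175 (C = (0 - 360) + 535 = -360 + 535 = 175)
C + x(0 + 8)*(-18*7 + 7) = 175 + (-19 - (0 + 8))*(-18*7 + 7) = 175 + (-19 - 1*8)*(-126 + 7) = 175 + (-19 - 8)*(-119) = 175 - 27*(-119) = 175 + 3213 = 3388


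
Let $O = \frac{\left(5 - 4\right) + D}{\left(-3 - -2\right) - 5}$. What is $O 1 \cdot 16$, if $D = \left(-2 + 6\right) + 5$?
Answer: $- \frac{80}{3} \approx -26.667$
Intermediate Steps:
$D = 9$ ($D = 4 + 5 = 9$)
$O = - \frac{5}{3}$ ($O = \frac{\left(5 - 4\right) + 9}{\left(-3 - -2\right) - 5} = \frac{1 + 9}{\left(-3 + 2\right) - 5} = \frac{10}{-1 - 5} = \frac{10}{-6} = 10 \left(- \frac{1}{6}\right) = - \frac{5}{3} \approx -1.6667$)
$O 1 \cdot 16 = \left(- \frac{5}{3}\right) 1 \cdot 16 = \left(- \frac{5}{3}\right) 16 = - \frac{80}{3}$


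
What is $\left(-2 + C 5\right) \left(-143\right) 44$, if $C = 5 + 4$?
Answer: $-270556$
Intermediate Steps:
$C = 9$
$\left(-2 + C 5\right) \left(-143\right) 44 = \left(-2 + 9 \cdot 5\right) \left(-143\right) 44 = \left(-2 + 45\right) \left(-143\right) 44 = 43 \left(-143\right) 44 = \left(-6149\right) 44 = -270556$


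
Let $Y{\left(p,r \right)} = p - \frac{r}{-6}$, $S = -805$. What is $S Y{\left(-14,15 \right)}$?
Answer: $\frac{18515}{2} \approx 9257.5$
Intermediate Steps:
$Y{\left(p,r \right)} = p + \frac{r}{6}$ ($Y{\left(p,r \right)} = p - r \left(- \frac{1}{6}\right) = p - - \frac{r}{6} = p + \frac{r}{6}$)
$S Y{\left(-14,15 \right)} = - 805 \left(-14 + \frac{1}{6} \cdot 15\right) = - 805 \left(-14 + \frac{5}{2}\right) = \left(-805\right) \left(- \frac{23}{2}\right) = \frac{18515}{2}$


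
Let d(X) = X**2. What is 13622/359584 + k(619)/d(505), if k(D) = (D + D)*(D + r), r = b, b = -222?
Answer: 90102226187/45851454800 ≈ 1.9651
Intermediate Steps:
r = -222
k(D) = 2*D*(-222 + D) (k(D) = (D + D)*(D - 222) = (2*D)*(-222 + D) = 2*D*(-222 + D))
13622/359584 + k(619)/d(505) = 13622/359584 + (2*619*(-222 + 619))/(505**2) = 13622*(1/359584) + (2*619*397)/255025 = 6811/179792 + 491486*(1/255025) = 6811/179792 + 491486/255025 = 90102226187/45851454800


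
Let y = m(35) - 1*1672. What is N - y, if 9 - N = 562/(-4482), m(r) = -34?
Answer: 3843596/2241 ≈ 1715.1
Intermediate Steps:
N = 20450/2241 (N = 9 - 562/(-4482) = 9 - 562*(-1)/4482 = 9 - 1*(-281/2241) = 9 + 281/2241 = 20450/2241 ≈ 9.1254)
y = -1706 (y = -34 - 1*1672 = -34 - 1672 = -1706)
N - y = 20450/2241 - 1*(-1706) = 20450/2241 + 1706 = 3843596/2241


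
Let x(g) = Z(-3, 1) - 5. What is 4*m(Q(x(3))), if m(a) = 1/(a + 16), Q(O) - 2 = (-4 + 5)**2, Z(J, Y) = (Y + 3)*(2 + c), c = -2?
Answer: 4/19 ≈ 0.21053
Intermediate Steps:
Z(J, Y) = 0 (Z(J, Y) = (Y + 3)*(2 - 2) = (3 + Y)*0 = 0)
x(g) = -5 (x(g) = 0 - 5 = -5)
Q(O) = 3 (Q(O) = 2 + (-4 + 5)**2 = 2 + 1**2 = 2 + 1 = 3)
m(a) = 1/(16 + a)
4*m(Q(x(3))) = 4/(16 + 3) = 4/19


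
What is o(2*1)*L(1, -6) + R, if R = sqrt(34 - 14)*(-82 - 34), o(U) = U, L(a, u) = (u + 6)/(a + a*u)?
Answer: -232*sqrt(5) ≈ -518.77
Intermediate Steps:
L(a, u) = (6 + u)/(a + a*u)
R = -232*sqrt(5) (R = sqrt(20)*(-116) = (2*sqrt(5))*(-116) = -232*sqrt(5) ≈ -518.77)
o(2*1)*L(1, -6) + R = (2*1)*((6 - 6)/(1*(1 - 6))) - 232*sqrt(5) = 2*(1*0/(-5)) - 232*sqrt(5) = 2*(1*(-1/5)*0) - 232*sqrt(5) = 2*0 - 232*sqrt(5) = 0 - 232*sqrt(5) = -232*sqrt(5)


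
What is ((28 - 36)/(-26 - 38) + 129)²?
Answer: 1067089/64 ≈ 16673.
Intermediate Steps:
((28 - 36)/(-26 - 38) + 129)² = (-8/(-64) + 129)² = (-8*(-1/64) + 129)² = (⅛ + 129)² = (1033/8)² = 1067089/64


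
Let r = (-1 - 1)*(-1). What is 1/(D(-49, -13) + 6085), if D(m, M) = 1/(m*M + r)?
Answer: 639/3888316 ≈ 0.00016434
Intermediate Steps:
r = 2 (r = -2*(-1) = 2)
D(m, M) = 1/(2 + M*m) (D(m, M) = 1/(m*M + 2) = 1/(M*m + 2) = 1/(2 + M*m))
1/(D(-49, -13) + 6085) = 1/(1/(2 - 13*(-49)) + 6085) = 1/(1/(2 + 637) + 6085) = 1/(1/639 + 6085) = 1/(3888316/639) = 639/3888316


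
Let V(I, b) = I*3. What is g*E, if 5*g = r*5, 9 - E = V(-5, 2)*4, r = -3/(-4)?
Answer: 207/4 ≈ 51.750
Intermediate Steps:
V(I, b) = 3*I
r = ¾ (r = -3*(-¼) = ¾ ≈ 0.75000)
E = 69 (E = 9 - 3*(-5)*4 = 9 - (-15)*4 = 9 - 1*(-60) = 9 + 60 = 69)
g = ¾ (g = ((¾)*5)/5 = (⅕)*(15/4) = ¾ ≈ 0.75000)
g*E = (¾)*69 = 207/4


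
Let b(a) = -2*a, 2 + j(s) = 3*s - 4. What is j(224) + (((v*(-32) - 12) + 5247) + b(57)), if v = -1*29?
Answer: 6715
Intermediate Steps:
v = -29
j(s) = -6 + 3*s (j(s) = -2 + (3*s - 4) = -2 + (-4 + 3*s) = -6 + 3*s)
b(a) = -2*a
j(224) + (((v*(-32) - 12) + 5247) + b(57)) = (-6 + 3*224) + (((-29*(-32) - 12) + 5247) - 2*57) = (-6 + 672) + (((928 - 12) + 5247) - 114) = 666 + ((916 + 5247) - 114) = 666 + (6163 - 114) = 666 + 6049 = 6715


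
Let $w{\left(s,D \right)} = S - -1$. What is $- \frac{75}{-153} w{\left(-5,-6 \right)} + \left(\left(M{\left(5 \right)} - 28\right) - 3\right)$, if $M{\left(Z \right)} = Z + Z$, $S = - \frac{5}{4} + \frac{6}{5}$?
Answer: $- \frac{4189}{204} \approx -20.534$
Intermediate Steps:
$S = - \frac{1}{20}$ ($S = \left(-5\right) \frac{1}{4} + 6 \cdot \frac{1}{5} = - \frac{5}{4} + \frac{6}{5} = - \frac{1}{20} \approx -0.05$)
$M{\left(Z \right)} = 2 Z$
$w{\left(s,D \right)} = \frac{19}{20}$ ($w{\left(s,D \right)} = - \frac{1}{20} - -1 = - \frac{1}{20} + 1 = \frac{19}{20}$)
$- \frac{75}{-153} w{\left(-5,-6 \right)} + \left(\left(M{\left(5 \right)} - 28\right) - 3\right) = - \frac{75}{-153} \cdot \frac{19}{20} + \left(\left(2 \cdot 5 - 28\right) - 3\right) = \left(-75\right) \left(- \frac{1}{153}\right) \frac{19}{20} + \left(\left(10 - 28\right) - 3\right) = \frac{25}{51} \cdot \frac{19}{20} - 21 = \frac{95}{204} - 21 = - \frac{4189}{204}$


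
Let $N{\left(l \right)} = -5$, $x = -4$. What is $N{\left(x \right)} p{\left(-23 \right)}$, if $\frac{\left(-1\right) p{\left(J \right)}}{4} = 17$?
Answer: $340$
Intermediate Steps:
$p{\left(J \right)} = -68$ ($p{\left(J \right)} = \left(-4\right) 17 = -68$)
$N{\left(x \right)} p{\left(-23 \right)} = \left(-5\right) \left(-68\right) = 340$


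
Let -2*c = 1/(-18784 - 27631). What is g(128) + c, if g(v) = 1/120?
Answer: 1859/222792 ≈ 0.0083441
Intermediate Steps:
g(v) = 1/120
c = 1/92830 (c = -1/(2*(-18784 - 27631)) = -½/(-46415) = -½*(-1/46415) = 1/92830 ≈ 1.0772e-5)
g(128) + c = 1/120 + 1/92830 = 1859/222792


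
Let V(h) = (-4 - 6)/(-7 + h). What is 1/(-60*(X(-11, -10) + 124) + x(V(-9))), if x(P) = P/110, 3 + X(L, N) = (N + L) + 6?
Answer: -176/1119359 ≈ -0.00015723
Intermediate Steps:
X(L, N) = 3 + L + N (X(L, N) = -3 + ((N + L) + 6) = -3 + ((L + N) + 6) = -3 + (6 + L + N) = 3 + L + N)
V(h) = -10/(-7 + h)
x(P) = P/110 (x(P) = P*(1/110) = P/110)
1/(-60*(X(-11, -10) + 124) + x(V(-9))) = 1/(-60*((3 - 11 - 10) + 124) + (-10/(-7 - 9))/110) = 1/(-60*(-18 + 124) + (-10/(-16))/110) = 1/(-60*106 + (-10*(-1/16))/110) = 1/(-6360 + (1/110)*(5/8)) = 1/(-6360 + 1/176) = 1/(-1119359/176) = -176/1119359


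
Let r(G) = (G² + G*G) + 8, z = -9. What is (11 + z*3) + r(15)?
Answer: 442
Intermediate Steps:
r(G) = 8 + 2*G² (r(G) = (G² + G²) + 8 = 2*G² + 8 = 8 + 2*G²)
(11 + z*3) + r(15) = (11 - 9*3) + (8 + 2*15²) = (11 - 27) + (8 + 2*225) = -16 + (8 + 450) = -16 + 458 = 442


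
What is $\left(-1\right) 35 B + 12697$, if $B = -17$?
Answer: $13292$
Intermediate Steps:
$\left(-1\right) 35 B + 12697 = \left(-1\right) 35 \left(-17\right) + 12697 = \left(-35\right) \left(-17\right) + 12697 = 595 + 12697 = 13292$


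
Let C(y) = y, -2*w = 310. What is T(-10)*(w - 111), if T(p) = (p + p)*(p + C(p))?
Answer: -106400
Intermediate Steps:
w = -155 (w = -½*310 = -155)
T(p) = 4*p² (T(p) = (p + p)*(p + p) = (2*p)*(2*p) = 4*p²)
T(-10)*(w - 111) = (4*(-10)²)*(-155 - 111) = (4*100)*(-266) = 400*(-266) = -106400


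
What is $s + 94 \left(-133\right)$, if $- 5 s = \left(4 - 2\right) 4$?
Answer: $- \frac{62518}{5} \approx -12504.0$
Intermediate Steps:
$s = - \frac{8}{5}$ ($s = - \frac{\left(4 - 2\right) 4}{5} = - \frac{2 \cdot 4}{5} = \left(- \frac{1}{5}\right) 8 = - \frac{8}{5} \approx -1.6$)
$s + 94 \left(-133\right) = - \frac{8}{5} + 94 \left(-133\right) = - \frac{8}{5} - 12502 = - \frac{62518}{5}$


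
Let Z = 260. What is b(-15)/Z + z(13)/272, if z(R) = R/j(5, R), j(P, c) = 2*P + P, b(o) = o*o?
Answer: 46069/53040 ≈ 0.86857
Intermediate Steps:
b(o) = o²
j(P, c) = 3*P
z(R) = R/15 (z(R) = R/((3*5)) = R/15)
b(-15)/Z + z(13)/272 = (-15)²/260 + ((1/15)*13)/272 = 225*(1/260) + (13/15)*(1/272) = 45/52 + 13/4080 = 46069/53040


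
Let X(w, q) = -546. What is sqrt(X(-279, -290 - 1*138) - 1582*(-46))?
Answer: 7*sqrt(1474) ≈ 268.75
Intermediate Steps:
sqrt(X(-279, -290 - 1*138) - 1582*(-46)) = sqrt(-546 - 1582*(-46)) = sqrt(-546 + 72772) = sqrt(72226) = 7*sqrt(1474)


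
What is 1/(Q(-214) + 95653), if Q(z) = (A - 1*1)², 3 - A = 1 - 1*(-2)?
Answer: 1/95654 ≈ 1.0454e-5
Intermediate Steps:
A = 0 (A = 3 - (1 - 1*(-2)) = 3 - (1 + 2) = 3 - 1*3 = 3 - 3 = 0)
Q(z) = 1 (Q(z) = (0 - 1*1)² = (0 - 1)² = (-1)² = 1)
1/(Q(-214) + 95653) = 1/(1 + 95653) = 1/95654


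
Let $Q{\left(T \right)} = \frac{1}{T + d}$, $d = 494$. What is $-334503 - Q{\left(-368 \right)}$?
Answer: $- \frac{42147379}{126} \approx -3.345 \cdot 10^{5}$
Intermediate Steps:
$Q{\left(T \right)} = \frac{1}{494 + T}$ ($Q{\left(T \right)} = \frac{1}{T + 494} = \frac{1}{494 + T}$)
$-334503 - Q{\left(-368 \right)} = -334503 - \frac{1}{494 - 368} = -334503 - \frac{1}{126} = - \frac{42147379}{126}$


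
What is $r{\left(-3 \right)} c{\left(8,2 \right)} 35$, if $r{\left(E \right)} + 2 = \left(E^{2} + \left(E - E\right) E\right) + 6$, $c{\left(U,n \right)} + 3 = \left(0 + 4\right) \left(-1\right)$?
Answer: $-3185$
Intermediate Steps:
$c{\left(U,n \right)} = -7$ ($c{\left(U,n \right)} = -3 + \left(0 + 4\right) \left(-1\right) = -3 + 4 \left(-1\right) = -3 - 4 = -7$)
$r{\left(E \right)} = 4 + E^{2}$ ($r{\left(E \right)} = -2 + \left(\left(E^{2} + \left(E - E\right) E\right) + 6\right) = -2 + \left(\left(E^{2} + 0 E\right) + 6\right) = -2 + \left(\left(E^{2} + 0\right) + 6\right) = -2 + \left(E^{2} + 6\right) = -2 + \left(6 + E^{2}\right) = 4 + E^{2}$)
$r{\left(-3 \right)} c{\left(8,2 \right)} 35 = \left(4 + \left(-3\right)^{2}\right) \left(-7\right) 35 = \left(4 + 9\right) \left(-7\right) 35 = 13 \left(-7\right) 35 = \left(-91\right) 35 = -3185$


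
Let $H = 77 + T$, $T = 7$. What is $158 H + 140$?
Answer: $13412$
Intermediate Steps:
$H = 84$ ($H = 77 + 7 = 84$)
$158 H + 140 = 158 \cdot 84 + 140 = 13272 + 140 = 13412$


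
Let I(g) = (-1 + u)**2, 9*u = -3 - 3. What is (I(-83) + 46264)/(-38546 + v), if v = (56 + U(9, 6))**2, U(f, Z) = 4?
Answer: -416401/314514 ≈ -1.3239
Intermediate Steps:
u = -2/3 (u = (-3 - 3)/9 = (1/9)*(-6) = -2/3 ≈ -0.66667)
I(g) = 25/9 (I(g) = (-1 - 2/3)**2 = (-5/3)**2 = 25/9)
v = 3600 (v = (56 + 4)**2 = 60**2 = 3600)
(I(-83) + 46264)/(-38546 + v) = (25/9 + 46264)/(-38546 + 3600) = (416401/9)/(-34946) = (416401/9)*(-1/34946) = -416401/314514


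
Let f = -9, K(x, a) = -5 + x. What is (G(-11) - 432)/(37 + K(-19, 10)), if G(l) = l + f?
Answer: -452/13 ≈ -34.769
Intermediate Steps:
G(l) = -9 + l (G(l) = l - 9 = -9 + l)
(G(-11) - 432)/(37 + K(-19, 10)) = ((-9 - 11) - 432)/(37 + (-5 - 19)) = (-20 - 432)/(37 - 24) = -452/13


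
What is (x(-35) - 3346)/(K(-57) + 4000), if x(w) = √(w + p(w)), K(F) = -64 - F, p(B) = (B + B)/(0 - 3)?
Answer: -3346/3993 + I*√105/11979 ≈ -0.83797 + 0.00085541*I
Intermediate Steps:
p(B) = -2*B/3 (p(B) = (2*B)/(-3) = (2*B)*(-⅓) = -2*B/3)
x(w) = √3*√w/3 (x(w) = √(w - 2*w/3) = √(w/3) = √3*√w/3)
(x(-35) - 3346)/(K(-57) + 4000) = (√3*√(-35)/3 - 3346)/((-64 - 1*(-57)) + 4000) = (√3*(I*√35)/3 - 3346)/((-64 + 57) + 4000) = (I*√105/3 - 3346)/(-7 + 4000) = (-3346 + I*√105/3)/3993 = (-3346 + I*√105/3)*(1/3993) = -3346/3993 + I*√105/11979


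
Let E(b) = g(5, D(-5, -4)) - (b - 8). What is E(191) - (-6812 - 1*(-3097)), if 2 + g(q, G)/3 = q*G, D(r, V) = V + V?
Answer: 3406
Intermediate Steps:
D(r, V) = 2*V
g(q, G) = -6 + 3*G*q (g(q, G) = -6 + 3*(q*G) = -6 + 3*(G*q) = -6 + 3*G*q)
E(b) = -118 - b (E(b) = (-6 + 3*(2*(-4))*5) - (b - 8) = (-6 + 3*(-8)*5) - (-8 + b) = (-6 - 120) + (8 - b) = -126 + (8 - b) = -118 - b)
E(191) - (-6812 - 1*(-3097)) = (-118 - 1*191) - (-6812 - 1*(-3097)) = (-118 - 191) - (-6812 + 3097) = -309 - 1*(-3715) = -309 + 3715 = 3406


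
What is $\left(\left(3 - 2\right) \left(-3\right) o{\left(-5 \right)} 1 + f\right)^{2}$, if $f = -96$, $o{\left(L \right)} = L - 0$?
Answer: $6561$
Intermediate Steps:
$o{\left(L \right)} = L$ ($o{\left(L \right)} = L + 0 = L$)
$\left(\left(3 - 2\right) \left(-3\right) o{\left(-5 \right)} 1 + f\right)^{2} = \left(\left(3 - 2\right) \left(-3\right) \left(-5\right) 1 - 96\right)^{2} = \left(1 \left(-3\right) \left(-5\right) 1 - 96\right)^{2} = \left(\left(-3\right) \left(-5\right) 1 - 96\right)^{2} = \left(15 \cdot 1 - 96\right)^{2} = \left(15 - 96\right)^{2} = \left(-81\right)^{2} = 6561$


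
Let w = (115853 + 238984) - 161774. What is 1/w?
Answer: 1/193063 ≈ 5.1797e-6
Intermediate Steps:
w = 193063 (w = 354837 - 161774 = 193063)
1/w = 1/193063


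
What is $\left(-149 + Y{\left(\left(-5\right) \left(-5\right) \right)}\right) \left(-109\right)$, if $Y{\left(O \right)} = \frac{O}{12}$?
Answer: $\frac{192167}{12} \approx 16014.0$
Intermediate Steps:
$Y{\left(O \right)} = \frac{O}{12}$ ($Y{\left(O \right)} = O \frac{1}{12} = \frac{O}{12}$)
$\left(-149 + Y{\left(\left(-5\right) \left(-5\right) \right)}\right) \left(-109\right) = \left(-149 + \frac{\left(-5\right) \left(-5\right)}{12}\right) \left(-109\right) = \left(-149 + \frac{1}{12} \cdot 25\right) \left(-109\right) = \left(-149 + \frac{25}{12}\right) \left(-109\right) = \left(- \frac{1763}{12}\right) \left(-109\right) = \frac{192167}{12}$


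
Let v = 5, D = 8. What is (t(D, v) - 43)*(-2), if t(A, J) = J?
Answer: 76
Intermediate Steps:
(t(D, v) - 43)*(-2) = (5 - 43)*(-2) = -38*(-2) = 76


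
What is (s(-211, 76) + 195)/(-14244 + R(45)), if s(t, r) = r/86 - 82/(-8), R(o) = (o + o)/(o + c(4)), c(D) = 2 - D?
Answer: -5065/349944 ≈ -0.014474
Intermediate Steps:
R(o) = 2*o/(-2 + o) (R(o) = (o + o)/(o + (2 - 1*4)) = (2*o)/(o + (2 - 4)) = (2*o)/(o - 2) = (2*o)/(-2 + o) = 2*o/(-2 + o))
s(t, r) = 41/4 + r/86 (s(t, r) = r*(1/86) - 82*(-1/8) = r/86 + 41/4 = 41/4 + r/86)
(s(-211, 76) + 195)/(-14244 + R(45)) = ((41/4 + (1/86)*76) + 195)/(-14244 + 2*45/(-2 + 45)) = ((41/4 + 38/43) + 195)/(-14244 + 2*45/43) = (1915/172 + 195)/(-14244 + 2*45*(1/43)) = 35455/(172*(-14244 + 90/43)) = 35455/(172*(-612402/43)) = (35455/172)*(-43/612402) = -5065/349944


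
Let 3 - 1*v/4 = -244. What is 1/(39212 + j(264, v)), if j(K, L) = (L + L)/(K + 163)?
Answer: 427/16745500 ≈ 2.5499e-5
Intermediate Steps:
v = 988 (v = 12 - 4*(-244) = 12 + 976 = 988)
j(K, L) = 2*L/(163 + K) (j(K, L) = (2*L)/(163 + K) = 2*L/(163 + K))
1/(39212 + j(264, v)) = 1/(39212 + 2*988/(163 + 264)) = 1/(39212 + 2*988/427) = 1/(39212 + 2*988*(1/427)) = 1/(39212 + 1976/427) = 1/(16745500/427) = 427/16745500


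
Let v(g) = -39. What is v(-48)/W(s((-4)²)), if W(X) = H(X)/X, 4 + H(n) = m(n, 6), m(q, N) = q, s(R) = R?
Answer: -52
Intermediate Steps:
H(n) = -4 + n
W(X) = (-4 + X)/X
v(-48)/W(s((-4)²)) = -39*16/(-4 + (-4)²) = -39*16/(-4 + 16) = -39/((1/16)*12) = -39/¾ = -39*4/3 = -52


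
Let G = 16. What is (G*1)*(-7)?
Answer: -112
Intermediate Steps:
(G*1)*(-7) = (16*1)*(-7) = 16*(-7) = -112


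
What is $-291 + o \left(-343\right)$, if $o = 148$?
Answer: $-51055$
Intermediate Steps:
$-291 + o \left(-343\right) = -291 + 148 \left(-343\right) = -291 - 50764 = -51055$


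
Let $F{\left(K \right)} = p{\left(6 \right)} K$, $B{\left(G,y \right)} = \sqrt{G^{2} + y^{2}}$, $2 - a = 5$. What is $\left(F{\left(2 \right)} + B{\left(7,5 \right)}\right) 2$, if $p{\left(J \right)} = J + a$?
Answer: $12 + 2 \sqrt{74} \approx 29.205$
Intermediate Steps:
$a = -3$ ($a = 2 - 5 = -3$)
$p{\left(J \right)} = -3 + J$ ($p{\left(J \right)} = J - 3 = -3 + J$)
$F{\left(K \right)} = 3 K$ ($F{\left(K \right)} = \left(-3 + 6\right) K = 3 K$)
$\left(F{\left(2 \right)} + B{\left(7,5 \right)}\right) 2 = \left(3 \cdot 2 + \sqrt{7^{2} + 5^{2}}\right) 2 = \left(6 + \sqrt{49 + 25}\right) 2 = \left(6 + \sqrt{74}\right) 2 = 12 + 2 \sqrt{74}$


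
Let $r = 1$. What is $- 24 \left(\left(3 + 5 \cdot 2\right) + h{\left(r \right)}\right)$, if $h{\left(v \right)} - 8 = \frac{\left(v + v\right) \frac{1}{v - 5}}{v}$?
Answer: $-492$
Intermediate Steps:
$h{\left(v \right)} = 8 + \frac{2}{-5 + v}$ ($h{\left(v \right)} = 8 + \frac{\left(v + v\right) \frac{1}{v - 5}}{v} = 8 + \frac{2 v \frac{1}{-5 + v}}{v} = 8 + \frac{2}{-5 + v}$)
$- 24 \left(\left(3 + 5 \cdot 2\right) + h{\left(r \right)}\right) = - 24 \left(\left(3 + 5 \cdot 2\right) + \frac{2 \left(-19 + 4 \cdot 1\right)}{-5 + 1}\right) = - 24 \left(\left(3 + 10\right) + \frac{2 \left(-19 + 4\right)}{-4}\right) = - 24 \left(13 + 2 \left(- \frac{1}{4}\right) \left(-15\right)\right) = - 24 \left(13 + \frac{15}{2}\right) = \left(-24\right) \frac{41}{2} = -492$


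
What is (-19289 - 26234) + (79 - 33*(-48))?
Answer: -43860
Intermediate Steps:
(-19289 - 26234) + (79 - 33*(-48)) = -45523 + (79 + 1584) = -45523 + 1663 = -43860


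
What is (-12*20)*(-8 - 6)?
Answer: 3360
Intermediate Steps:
(-12*20)*(-8 - 6) = -240*(-14) = 3360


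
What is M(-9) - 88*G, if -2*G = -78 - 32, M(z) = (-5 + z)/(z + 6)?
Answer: -14506/3 ≈ -4835.3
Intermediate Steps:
M(z) = (-5 + z)/(6 + z)
G = 55 (G = -(-78 - 32)/2 = -1/2*(-110) = 55)
M(-9) - 88*G = (-5 - 9)/(6 - 9) - 88*55 = -14/(-3) - 4840 = -1/3*(-14) - 4840 = 14/3 - 4840 = -14506/3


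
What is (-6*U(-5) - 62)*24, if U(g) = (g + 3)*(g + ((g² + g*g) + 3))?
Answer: 12336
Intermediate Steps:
U(g) = (3 + g)*(3 + g + 2*g²) (U(g) = (3 + g)*(g + ((g² + g²) + 3)) = (3 + g)*(g + (2*g² + 3)) = (3 + g)*(g + (3 + 2*g²)) = (3 + g)*(3 + g + 2*g²))
(-6*U(-5) - 62)*24 = (-6*(9 + 2*(-5)³ + 6*(-5) + 7*(-5)²) - 62)*24 = (-6*(9 + 2*(-125) - 30 + 7*25) - 62)*24 = (-6*(9 - 250 - 30 + 175) - 62)*24 = (-6*(-96) - 62)*24 = (576 - 62)*24 = 514*24 = 12336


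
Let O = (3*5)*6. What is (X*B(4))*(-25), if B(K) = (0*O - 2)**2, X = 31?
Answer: -3100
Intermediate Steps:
O = 90 (O = 15*6 = 90)
B(K) = 4 (B(K) = (0*90 - 2)**2 = (0 - 2)**2 = (-2)**2 = 4)
(X*B(4))*(-25) = (31*4)*(-25) = 124*(-25) = -3100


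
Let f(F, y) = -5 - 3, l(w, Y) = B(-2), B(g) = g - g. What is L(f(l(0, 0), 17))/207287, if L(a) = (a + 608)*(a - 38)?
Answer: -27600/207287 ≈ -0.13315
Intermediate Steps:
B(g) = 0
l(w, Y) = 0
f(F, y) = -8
L(a) = (-38 + a)*(608 + a) (L(a) = (608 + a)*(-38 + a) = (-38 + a)*(608 + a))
L(f(l(0, 0), 17))/207287 = (-23104 + (-8)² + 570*(-8))/207287 = (-23104 + 64 - 4560)*(1/207287) = -27600*1/207287 = -27600/207287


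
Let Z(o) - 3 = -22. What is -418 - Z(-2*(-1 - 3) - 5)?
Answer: -399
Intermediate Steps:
Z(o) = -19 (Z(o) = 3 - 22 = -19)
-418 - Z(-2*(-1 - 3) - 5) = -418 - 1*(-19) = -418 + 19 = -399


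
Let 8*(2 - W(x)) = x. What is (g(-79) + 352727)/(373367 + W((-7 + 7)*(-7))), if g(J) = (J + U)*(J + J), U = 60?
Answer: 355729/373369 ≈ 0.95275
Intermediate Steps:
W(x) = 2 - x/8
g(J) = 2*J*(60 + J) (g(J) = (J + 60)*(J + J) = (60 + J)*(2*J) = 2*J*(60 + J))
(g(-79) + 352727)/(373367 + W((-7 + 7)*(-7))) = (2*(-79)*(60 - 79) + 352727)/(373367 + (2 - (-7 + 7)*(-7)/8)) = (2*(-79)*(-19) + 352727)/(373367 + (2 - 0*(-7))) = (3002 + 352727)/(373367 + (2 - ⅛*0)) = 355729/(373367 + (2 + 0)) = 355729/(373367 + 2) = 355729/373369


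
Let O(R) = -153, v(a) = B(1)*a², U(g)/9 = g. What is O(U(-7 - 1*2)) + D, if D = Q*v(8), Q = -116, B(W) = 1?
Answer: -7577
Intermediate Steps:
U(g) = 9*g
v(a) = a² (v(a) = 1*a² = a²)
D = -7424 (D = -116*8² = -116*64 = -7424)
O(U(-7 - 1*2)) + D = -153 - 7424 = -7577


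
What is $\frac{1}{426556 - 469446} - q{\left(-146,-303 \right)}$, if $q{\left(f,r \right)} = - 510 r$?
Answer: $- \frac{6627791701}{42890} \approx -1.5453 \cdot 10^{5}$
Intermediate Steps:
$\frac{1}{426556 - 469446} - q{\left(-146,-303 \right)} = \frac{1}{426556 - 469446} - \left(-510\right) \left(-303\right) = \frac{1}{-42890} - 154530 = - \frac{1}{42890} - 154530 = - \frac{6627791701}{42890}$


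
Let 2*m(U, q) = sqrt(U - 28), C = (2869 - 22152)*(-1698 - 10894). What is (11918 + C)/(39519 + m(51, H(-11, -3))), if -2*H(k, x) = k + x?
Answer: 38384560314504/6247005421 - 485646908*sqrt(23)/6247005421 ≈ 6144.1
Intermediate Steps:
H(k, x) = -k/2 - x/2 (H(k, x) = -(k + x)/2 = -k/2 - x/2)
C = 242811536 (C = -19283*(-12592) = 242811536)
m(U, q) = sqrt(-28 + U)/2 (m(U, q) = sqrt(U - 28)/2 = sqrt(-28 + U)/2)
(11918 + C)/(39519 + m(51, H(-11, -3))) = (11918 + 242811536)/(39519 + sqrt(-28 + 51)/2) = 242823454/(39519 + sqrt(23)/2)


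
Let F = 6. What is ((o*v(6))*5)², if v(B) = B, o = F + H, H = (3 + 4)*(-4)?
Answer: 435600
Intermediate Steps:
H = -28 (H = 7*(-4) = -28)
o = -22 (o = 6 - 28 = -22)
((o*v(6))*5)² = (-22*6*5)² = (-132*5)² = (-660)² = 435600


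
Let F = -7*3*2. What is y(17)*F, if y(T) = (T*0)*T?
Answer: 0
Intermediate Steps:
y(T) = 0 (y(T) = 0*T = 0)
F = -42 (F = -21*2 = -42)
y(17)*F = 0*(-42) = 0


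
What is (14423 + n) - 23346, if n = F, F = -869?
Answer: -9792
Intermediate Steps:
n = -869
(14423 + n) - 23346 = (14423 - 869) - 23346 = 13554 - 23346 = -9792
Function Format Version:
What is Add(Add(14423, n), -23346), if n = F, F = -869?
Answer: -9792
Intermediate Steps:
n = -869
Add(Add(14423, n), -23346) = Add(Add(14423, -869), -23346) = Add(13554, -23346) = -9792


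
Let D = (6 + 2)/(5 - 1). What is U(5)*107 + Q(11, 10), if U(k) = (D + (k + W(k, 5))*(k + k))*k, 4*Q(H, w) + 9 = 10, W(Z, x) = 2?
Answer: 154081/4 ≈ 38520.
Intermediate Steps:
Q(H, w) = 1/4 (Q(H, w) = -9/4 + (1/4)*10 = -9/4 + 5/2 = 1/4)
D = 2 (D = 8/4 = 8*(1/4) = 2)
U(k) = k*(2 + 2*k*(2 + k)) (U(k) = (2 + (k + 2)*(k + k))*k = (2 + (2 + k)*(2*k))*k = (2 + 2*k*(2 + k))*k = k*(2 + 2*k*(2 + k)))
U(5)*107 + Q(11, 10) = (2*5*(1 + 5**2 + 2*5))*107 + 1/4 = (2*5*(1 + 25 + 10))*107 + 1/4 = (2*5*36)*107 + 1/4 = 360*107 + 1/4 = 38520 + 1/4 = 154081/4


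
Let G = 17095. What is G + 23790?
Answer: 40885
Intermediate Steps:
G + 23790 = 17095 + 23790 = 40885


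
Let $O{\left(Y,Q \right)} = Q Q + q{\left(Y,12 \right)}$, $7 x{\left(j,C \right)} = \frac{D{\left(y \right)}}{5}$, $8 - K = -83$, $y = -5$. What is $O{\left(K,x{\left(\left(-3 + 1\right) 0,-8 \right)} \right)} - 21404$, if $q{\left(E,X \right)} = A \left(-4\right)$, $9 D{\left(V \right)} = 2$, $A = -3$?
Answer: $- \frac{2122621196}{99225} \approx -21392.0$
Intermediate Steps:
$D{\left(V \right)} = \frac{2}{9}$ ($D{\left(V \right)} = \frac{1}{9} \cdot 2 = \frac{2}{9}$)
$q{\left(E,X \right)} = 12$ ($q{\left(E,X \right)} = \left(-3\right) \left(-4\right) = 12$)
$K = 91$ ($K = 8 - -83 = 8 + 83 = 91$)
$x{\left(j,C \right)} = \frac{2}{315}$ ($x{\left(j,C \right)} = \frac{\frac{2}{9} \cdot \frac{1}{5}}{7} = \frac{1}{7} \cdot \frac{2}{45} = \frac{2}{315}$)
$O{\left(Y,Q \right)} = 12 + Q^{2}$ ($O{\left(Y,Q \right)} = Q Q + 12 = Q^{2} + 12 = 12 + Q^{2}$)
$O{\left(K,x{\left(\left(-3 + 1\right) 0,-8 \right)} \right)} - 21404 = \left(12 + \left(\frac{2}{315}\right)^{2}\right) - 21404 = \left(12 + \frac{4}{99225}\right) - 21404 = \frac{1190704}{99225} - 21404 = - \frac{2122621196}{99225}$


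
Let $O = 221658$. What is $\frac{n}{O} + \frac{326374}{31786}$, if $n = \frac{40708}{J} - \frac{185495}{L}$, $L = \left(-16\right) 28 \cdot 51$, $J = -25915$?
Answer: $\frac{21417541719389508433}{2085877007746116480} \approx 10.268$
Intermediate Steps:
$L = -22848$ ($L = \left(-448\right) 51 = -22848$)
$n = \frac{3877006541}{592105920}$ ($n = \frac{40708}{-25915} - \frac{185495}{-22848} = 40708 \left(- \frac{1}{25915}\right) - - \frac{185495}{22848} = - \frac{40708}{25915} + \frac{185495}{22848} = \frac{3877006541}{592105920} \approx 6.5478$)
$\frac{n}{O} + \frac{326374}{31786} = \frac{3877006541}{592105920 \cdot 221658} + \frac{326374}{31786} = \frac{3877006541}{592105920} \cdot \frac{1}{221658} + 326374 \cdot \frac{1}{31786} = \frac{3877006541}{131245014015360} + \frac{163187}{15893} = \frac{21417541719389508433}{2085877007746116480}$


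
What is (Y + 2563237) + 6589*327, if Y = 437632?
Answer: 5155472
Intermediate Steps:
(Y + 2563237) + 6589*327 = (437632 + 2563237) + 6589*327 = 3000869 + 2154603 = 5155472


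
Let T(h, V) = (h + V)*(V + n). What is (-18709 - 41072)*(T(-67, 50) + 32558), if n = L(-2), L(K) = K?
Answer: -1897568502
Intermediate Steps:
n = -2
T(h, V) = (-2 + V)*(V + h) (T(h, V) = (h + V)*(V - 2) = (V + h)*(-2 + V) = (-2 + V)*(V + h))
(-18709 - 41072)*(T(-67, 50) + 32558) = (-18709 - 41072)*((50² - 2*50 - 2*(-67) + 50*(-67)) + 32558) = -59781*((2500 - 100 + 134 - 3350) + 32558) = -59781*(-816 + 32558) = -59781*31742 = -1897568502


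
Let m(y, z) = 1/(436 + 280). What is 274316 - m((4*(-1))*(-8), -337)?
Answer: 196410255/716 ≈ 2.7432e+5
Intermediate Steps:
m(y, z) = 1/716
274316 - m((4*(-1))*(-8), -337) = 274316 - 1*1/716 = 274316 - 1/716 = 196410255/716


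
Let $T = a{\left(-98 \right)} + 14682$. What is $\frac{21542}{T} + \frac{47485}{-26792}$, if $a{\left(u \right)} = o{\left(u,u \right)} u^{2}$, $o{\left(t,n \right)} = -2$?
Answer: $- \frac{396035187}{60630296} \approx -6.532$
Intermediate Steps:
$a{\left(u \right)} = - 2 u^{2}$
$T = -4526$ ($T = - 2 \left(-98\right)^{2} + 14682 = \left(-2\right) 9604 + 14682 = -19208 + 14682 = -4526$)
$\frac{21542}{T} + \frac{47485}{-26792} = \frac{21542}{-4526} + \frac{47485}{-26792} = 21542 \left(- \frac{1}{4526}\right) + 47485 \left(- \frac{1}{26792}\right) = - \frac{10771}{2263} - \frac{47485}{26792} = - \frac{396035187}{60630296}$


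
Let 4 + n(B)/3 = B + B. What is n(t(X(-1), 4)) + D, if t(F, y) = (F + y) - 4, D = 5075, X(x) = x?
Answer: 5057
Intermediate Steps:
t(F, y) = -4 + F + y
n(B) = -12 + 6*B (n(B) = -12 + 3*(B + B) = -12 + 3*(2*B) = -12 + 6*B)
n(t(X(-1), 4)) + D = (-12 + 6*(-4 - 1 + 4)) + 5075 = (-12 + 6*(-1)) + 5075 = (-12 - 6) + 5075 = -18 + 5075 = 5057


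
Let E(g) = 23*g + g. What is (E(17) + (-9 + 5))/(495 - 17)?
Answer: 202/239 ≈ 0.84519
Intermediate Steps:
E(g) = 24*g
(E(17) + (-9 + 5))/(495 - 17) = (24*17 + (-9 + 5))/(495 - 17) = (408 - 4)/478 = 404*(1/478) = 202/239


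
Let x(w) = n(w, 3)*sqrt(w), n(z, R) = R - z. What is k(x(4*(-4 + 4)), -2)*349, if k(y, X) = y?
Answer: 0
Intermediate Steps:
x(w) = sqrt(w)*(3 - w) (x(w) = (3 - w)*sqrt(w) = sqrt(w)*(3 - w))
k(x(4*(-4 + 4)), -2)*349 = (sqrt(4*(-4 + 4))*(3 - 4*(-4 + 4)))*349 = (sqrt(4*0)*(3 - 4*0))*349 = (sqrt(0)*(3 - 1*0))*349 = (0*(3 + 0))*349 = (0*3)*349 = 0*349 = 0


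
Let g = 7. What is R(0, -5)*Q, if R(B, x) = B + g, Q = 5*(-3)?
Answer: -105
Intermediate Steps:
Q = -15
R(B, x) = 7 + B (R(B, x) = B + 7 = 7 + B)
R(0, -5)*Q = (7 + 0)*(-15) = 7*(-15) = -105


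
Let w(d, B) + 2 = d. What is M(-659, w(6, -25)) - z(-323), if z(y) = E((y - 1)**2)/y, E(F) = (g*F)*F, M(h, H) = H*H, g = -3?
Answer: -33059876560/323 ≈ -1.0235e+8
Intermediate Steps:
w(d, B) = -2 + d
M(h, H) = H**2
E(F) = -3*F**2 (E(F) = (-3*F)*F = -3*F**2)
z(y) = -3*(-1 + y)**4/y (z(y) = (-3*(y - 1)**4)/y = (-3*(-1 + y)**4)/y = -3*(-1 + y)**4/y)
M(-659, w(6, -25)) - z(-323) = (-2 + 6)**2 - (-3)*(-1 - 323)**4/(-323) = 4**2 - (-3)*(-1)*(-324)**4/323 = 16 - (-3)*(-1)*11019960576/323 = 16 - 1*33059881728/323 = 16 - 33059881728/323 = -33059876560/323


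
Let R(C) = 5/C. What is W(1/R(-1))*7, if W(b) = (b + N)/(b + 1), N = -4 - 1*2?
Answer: -217/4 ≈ -54.250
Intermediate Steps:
N = -6 (N = -4 - 2 = -6)
W(b) = (-6 + b)/(1 + b) (W(b) = (b - 6)/(b + 1) = (-6 + b)/(1 + b))
W(1/R(-1))*7 = ((-6 + 1/(5/(-1)))/(1 + 1/(5/(-1))))*7 = ((-6 + 1/(5*(-1)))/(1 + 1/(5*(-1))))*7 = ((-6 + 1/(-5))/(1 + 1/(-5)))*7 = ((-6 - 1/5)/(1 - 1/5))*7 = (-31/5/(4/5))*7 = ((5/4)*(-31/5))*7 = -31/4*7 = -217/4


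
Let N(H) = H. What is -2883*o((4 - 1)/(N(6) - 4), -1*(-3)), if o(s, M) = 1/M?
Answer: -961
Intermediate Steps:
-2883*o((4 - 1)/(N(6) - 4), -1*(-3)) = -2883/((-1*(-3))) = -2883/3 = -2883*⅓ = -961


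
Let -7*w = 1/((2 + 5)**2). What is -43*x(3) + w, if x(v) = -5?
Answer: 73744/343 ≈ 215.00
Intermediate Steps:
w = -1/343 (w = -1/(7*(2 + 5)**2) = -1/(7*(7**2)) = -1/7/49 = -1/7*1/49 = -1/343 ≈ -0.0029155)
-43*x(3) + w = -43*(-5) - 1/343 = 215 - 1/343 = 73744/343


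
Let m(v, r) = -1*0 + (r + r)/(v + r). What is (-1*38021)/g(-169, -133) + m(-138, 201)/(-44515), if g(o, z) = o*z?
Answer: -5077944719/3001690965 ≈ -1.6917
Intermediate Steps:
m(v, r) = 2*r/(r + v) (m(v, r) = 0 + (2*r)/(r + v) = 0 + 2*r/(r + v) = 2*r/(r + v))
(-1*38021)/g(-169, -133) + m(-138, 201)/(-44515) = (-1*38021)/((-169*(-133))) + (2*201/(201 - 138))/(-44515) = -38021/22477 + (2*201/63)*(-1/44515) = -38021*1/22477 + (2*201*(1/63))*(-1/44515) = -38021/22477 + (134/21)*(-1/44515) = -38021/22477 - 134/934815 = -5077944719/3001690965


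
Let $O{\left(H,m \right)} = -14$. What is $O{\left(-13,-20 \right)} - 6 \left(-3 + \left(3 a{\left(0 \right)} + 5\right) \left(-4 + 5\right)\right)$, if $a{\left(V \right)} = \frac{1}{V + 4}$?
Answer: $- \frac{61}{2} \approx -30.5$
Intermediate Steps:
$a{\left(V \right)} = \frac{1}{4 + V}$
$O{\left(-13,-20 \right)} - 6 \left(-3 + \left(3 a{\left(0 \right)} + 5\right) \left(-4 + 5\right)\right) = -14 - 6 \left(-3 + \left(\frac{3}{4 + 0} + 5\right) \left(-4 + 5\right)\right) = -14 - 6 \left(-3 + \left(\frac{3}{4} + 5\right) 1\right) = -14 - 6 \left(-3 + \frac{23}{4} \cdot 1\right) = -14 - 6 \left(-3 + \frac{23}{4}\right) = -14 - 6 \cdot \frac{11}{4} = -14 - \frac{33}{2} = - \frac{61}{2}$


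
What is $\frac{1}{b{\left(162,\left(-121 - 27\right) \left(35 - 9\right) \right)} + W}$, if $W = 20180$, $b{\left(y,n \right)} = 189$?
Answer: $\frac{1}{20369} \approx 4.9094 \cdot 10^{-5}$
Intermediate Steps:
$\frac{1}{b{\left(162,\left(-121 - 27\right) \left(35 - 9\right) \right)} + W} = \frac{1}{189 + 20180} = \frac{1}{20369}$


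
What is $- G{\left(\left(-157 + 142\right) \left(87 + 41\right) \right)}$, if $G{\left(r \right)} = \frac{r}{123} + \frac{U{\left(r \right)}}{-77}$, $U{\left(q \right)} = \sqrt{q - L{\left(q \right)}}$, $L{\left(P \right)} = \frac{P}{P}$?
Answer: $\frac{640}{41} + \frac{i \sqrt{1921}}{77} \approx 15.61 + 0.56921 i$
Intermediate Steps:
$L{\left(P \right)} = 1$
$U{\left(q \right)} = \sqrt{-1 + q}$ ($U{\left(q \right)} = \sqrt{q - 1} = \sqrt{-1 + q}$)
$G{\left(r \right)} = - \frac{\sqrt{-1 + r}}{77} + \frac{r}{123}$ ($G{\left(r \right)} = \frac{r}{123} + \frac{\sqrt{-1 + r}}{-77} = r \frac{1}{123} + \sqrt{-1 + r} \left(- \frac{1}{77}\right) = \frac{r}{123} - \frac{\sqrt{-1 + r}}{77} = - \frac{\sqrt{-1 + r}}{77} + \frac{r}{123}$)
$- G{\left(\left(-157 + 142\right) \left(87 + 41\right) \right)} = - (- \frac{\sqrt{-1 + \left(-157 + 142\right) \left(87 + 41\right)}}{77} + \frac{\left(-157 + 142\right) \left(87 + 41\right)}{123}) = - (- \frac{\sqrt{-1 - 1920}}{77} + \frac{\left(-15\right) 128}{123}) = - (- \frac{\sqrt{-1 - 1920}}{77} + \frac{1}{123} \left(-1920\right)) = - (- \frac{\sqrt{-1921}}{77} - \frac{640}{41}) = - (- \frac{i \sqrt{1921}}{77} - \frac{640}{41}) = - (- \frac{640}{41} - \frac{i \sqrt{1921}}{77}) = \frac{640}{41} + \frac{i \sqrt{1921}}{77}$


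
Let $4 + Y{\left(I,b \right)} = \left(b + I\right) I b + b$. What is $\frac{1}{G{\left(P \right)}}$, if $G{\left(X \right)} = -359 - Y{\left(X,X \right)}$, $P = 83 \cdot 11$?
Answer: $- \frac{1}{1522098262} \approx -6.5699 \cdot 10^{-10}$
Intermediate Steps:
$P = 913$
$Y{\left(I,b \right)} = -4 + b + I b \left(I + b\right)$ ($Y{\left(I,b \right)} = -4 + \left(\left(b + I\right) I b + b\right) = -4 + \left(\left(I + b\right) I b + b\right) = -4 + \left(I \left(I + b\right) b + b\right) = -4 + \left(I b \left(I + b\right) + b\right) = -4 + \left(b + I b \left(I + b\right)\right) = -4 + b + I b \left(I + b\right)$)
$G{\left(X \right)} = -355 - X - 2 X^{3}$ ($G{\left(X \right)} = -359 - \left(-4 + X + X X^{2} + X X^{2}\right) = -359 - \left(-4 + X + X^{3} + X^{3}\right) = -359 - \left(-4 + X + 2 X^{3}\right) = -355 - X - 2 X^{3}$)
$\frac{1}{G{\left(P \right)}} = \frac{1}{-355 - 913 - 2 \cdot 913^{3}} = \frac{1}{-355 - 913 - 1522096994} = \frac{1}{-1522098262} = - \frac{1}{1522098262}$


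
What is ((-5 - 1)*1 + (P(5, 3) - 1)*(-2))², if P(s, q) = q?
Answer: 100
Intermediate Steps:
((-5 - 1)*1 + (P(5, 3) - 1)*(-2))² = ((-5 - 1)*1 + (3 - 1)*(-2))² = (-6*1 + 2*(-2))² = (-6 - 4)² = (-10)² = 100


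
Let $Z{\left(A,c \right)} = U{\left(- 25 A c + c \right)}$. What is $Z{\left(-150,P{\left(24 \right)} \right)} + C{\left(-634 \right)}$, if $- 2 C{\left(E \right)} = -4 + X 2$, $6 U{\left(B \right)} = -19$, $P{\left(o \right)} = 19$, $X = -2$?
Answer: $\frac{5}{6} \approx 0.83333$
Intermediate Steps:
$U{\left(B \right)} = - \frac{19}{6}$ ($U{\left(B \right)} = \frac{1}{6} \left(-19\right) = - \frac{19}{6}$)
$Z{\left(A,c \right)} = - \frac{19}{6}$
$C{\left(E \right)} = 4$ ($C{\left(E \right)} = - \frac{-4 - 4}{2} = \left(- \frac{1}{2}\right) \left(-8\right) = 4$)
$Z{\left(-150,P{\left(24 \right)} \right)} + C{\left(-634 \right)} = - \frac{19}{6} + 4 = \frac{5}{6}$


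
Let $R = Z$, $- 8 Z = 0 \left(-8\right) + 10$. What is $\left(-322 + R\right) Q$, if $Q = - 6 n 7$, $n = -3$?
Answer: $- \frac{81459}{2} \approx -40730.0$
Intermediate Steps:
$Z = - \frac{5}{4}$ ($Z = - \frac{0 \left(-8\right) + 10}{8} = - \frac{0 + 10}{8} = \left(- \frac{1}{8}\right) 10 = - \frac{5}{4} \approx -1.25$)
$Q = 126$ ($Q = \left(-6\right) \left(-3\right) 7 = 18 \cdot 7 = 126$)
$R = - \frac{5}{4} \approx -1.25$
$\left(-322 + R\right) Q = \left(-322 - \frac{5}{4}\right) 126 = \left(- \frac{1293}{4}\right) 126 = - \frac{81459}{2}$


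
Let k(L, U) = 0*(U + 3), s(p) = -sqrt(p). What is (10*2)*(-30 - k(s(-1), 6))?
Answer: -600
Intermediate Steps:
k(L, U) = 0 (k(L, U) = 0*(3 + U) = 0)
(10*2)*(-30 - k(s(-1), 6)) = (10*2)*(-30 - 1*0) = 20*(-30 + 0) = 20*(-30) = -600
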